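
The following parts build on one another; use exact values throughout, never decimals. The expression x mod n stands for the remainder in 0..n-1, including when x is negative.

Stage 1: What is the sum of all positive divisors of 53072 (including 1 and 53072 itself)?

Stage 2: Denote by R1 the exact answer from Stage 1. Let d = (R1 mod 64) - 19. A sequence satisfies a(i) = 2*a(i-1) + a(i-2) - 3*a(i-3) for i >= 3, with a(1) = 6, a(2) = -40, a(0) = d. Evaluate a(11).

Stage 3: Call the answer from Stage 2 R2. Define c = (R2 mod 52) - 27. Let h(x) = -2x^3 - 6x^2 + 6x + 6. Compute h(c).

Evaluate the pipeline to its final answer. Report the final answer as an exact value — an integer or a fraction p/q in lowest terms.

-4

Stage 1: 53072 = 2^4 * 31 * 107; sigma = (1 + 2 + 4 + 8 + 16) * (1 + 31) * (1 + 107) = 31 * 32 * 108 = 107136; answer 107136
Stage 2: R1 = 107136; d = -19; a(3) = 2*(-40) + 1*(6) - 3*(-19) = -17; iterating: a(3)=-17, a(4)=-92, a(5)=-81, a(6)=-203, a(7)=-211, a(8)=-382, a(9)=-366, a(10)=-481, a(11)=-182; answer -182
Stage 3: R2 = -182; c = -1; -2*(-1)^3 - 6*(-1)^2 + 6*(-1)^1 + 6 = (2) + (-6) + (-6) + (6) = -4; answer -4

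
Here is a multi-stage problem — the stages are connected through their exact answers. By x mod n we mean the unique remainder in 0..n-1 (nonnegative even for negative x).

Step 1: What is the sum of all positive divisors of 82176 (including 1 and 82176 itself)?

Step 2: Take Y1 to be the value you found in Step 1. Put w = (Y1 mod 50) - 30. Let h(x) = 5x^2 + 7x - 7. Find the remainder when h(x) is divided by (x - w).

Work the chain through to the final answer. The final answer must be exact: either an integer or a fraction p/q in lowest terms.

Step 1: 82176 = 2^8 * 3 * 107; sigma = (1 + 2 + 4 + 8 + 16 + 32 + 64 + 128 + 256) * (1 + 3) * (1 + 107) = 511 * 4 * 108 = 220752; answer 220752
Step 2: Y1 = 220752; w = -28; remainder = value at the root: 5*(-28)^2 + 7*(-28)^1 - 7 = (3920) + (-196) + (-7) = 3717; answer 3717

3717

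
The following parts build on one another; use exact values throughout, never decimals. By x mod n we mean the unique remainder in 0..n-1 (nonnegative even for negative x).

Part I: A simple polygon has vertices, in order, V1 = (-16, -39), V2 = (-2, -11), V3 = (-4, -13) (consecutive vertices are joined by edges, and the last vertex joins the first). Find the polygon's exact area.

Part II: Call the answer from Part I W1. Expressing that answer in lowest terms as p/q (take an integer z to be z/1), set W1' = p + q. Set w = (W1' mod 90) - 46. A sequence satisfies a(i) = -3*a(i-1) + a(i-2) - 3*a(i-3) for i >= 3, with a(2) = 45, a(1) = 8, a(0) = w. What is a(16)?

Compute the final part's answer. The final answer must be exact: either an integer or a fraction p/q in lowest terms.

Part I: cross terms: (-16*-11 - -2*-39)=98, (-2*-13 - -4*-11)=-18, (-4*-39 - -16*-13)=-52; twice the area = |28| = 28; area = 14; answer 14
Part II: W1 = 14; threaded value p + q = 15; w = -31; a(3) = -3*(45) + 1*(8) - 3*(-31) = -34; iterating: a(3)=-34, a(4)=123, a(5)=-538, a(6)=1839, a(7)=-6424, a(8)=22725, a(9)=-80116, a(10)=282345, a(11)=-995326, a(12)=3508671, a(13)=-12368374, a(14)=43599771, a(15)=-153693700, a(16)=541785993; answer 541785993

541785993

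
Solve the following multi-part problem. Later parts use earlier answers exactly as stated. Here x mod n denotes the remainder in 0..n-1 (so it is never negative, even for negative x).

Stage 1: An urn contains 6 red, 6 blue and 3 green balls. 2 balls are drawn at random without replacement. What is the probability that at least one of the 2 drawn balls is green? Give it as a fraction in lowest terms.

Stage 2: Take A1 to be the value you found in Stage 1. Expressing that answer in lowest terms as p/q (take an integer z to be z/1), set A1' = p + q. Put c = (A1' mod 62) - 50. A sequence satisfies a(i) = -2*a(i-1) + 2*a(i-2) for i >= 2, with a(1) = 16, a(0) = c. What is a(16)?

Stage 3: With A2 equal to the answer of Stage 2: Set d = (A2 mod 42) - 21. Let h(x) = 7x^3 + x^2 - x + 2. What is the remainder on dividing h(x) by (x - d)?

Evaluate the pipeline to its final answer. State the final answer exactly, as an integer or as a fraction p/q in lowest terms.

-3

Stage 1: total draws C(15,2) = 105; complement C(12,2) = 66; favorable 105 - 66 = 39; P = 13/35; answer 13/35
Stage 2: A1 = 13/35; threaded value p + q = 48; c = -2; a(2) = -2*(16) + 2*(-2) = -36; iterating: a(2)=-36, a(3)=104, a(4)=-280, a(5)=768, a(6)=-2096, a(7)=5728, a(8)=-15648, a(9)=42752, a(10)=-116800, a(11)=319104, a(12)=-871808, a(13)=2381824, a(14)=-6507264, a(15)=17778176, a(16)=-48570880; answer -48570880
Stage 3: A2 = -48570880; d = -1; remainder = value at the root: 7*(-1)^3 + 1*(-1)^2 - 1*(-1)^1 + 2 = (-7) + (1) + (1) + (2) = -3; answer -3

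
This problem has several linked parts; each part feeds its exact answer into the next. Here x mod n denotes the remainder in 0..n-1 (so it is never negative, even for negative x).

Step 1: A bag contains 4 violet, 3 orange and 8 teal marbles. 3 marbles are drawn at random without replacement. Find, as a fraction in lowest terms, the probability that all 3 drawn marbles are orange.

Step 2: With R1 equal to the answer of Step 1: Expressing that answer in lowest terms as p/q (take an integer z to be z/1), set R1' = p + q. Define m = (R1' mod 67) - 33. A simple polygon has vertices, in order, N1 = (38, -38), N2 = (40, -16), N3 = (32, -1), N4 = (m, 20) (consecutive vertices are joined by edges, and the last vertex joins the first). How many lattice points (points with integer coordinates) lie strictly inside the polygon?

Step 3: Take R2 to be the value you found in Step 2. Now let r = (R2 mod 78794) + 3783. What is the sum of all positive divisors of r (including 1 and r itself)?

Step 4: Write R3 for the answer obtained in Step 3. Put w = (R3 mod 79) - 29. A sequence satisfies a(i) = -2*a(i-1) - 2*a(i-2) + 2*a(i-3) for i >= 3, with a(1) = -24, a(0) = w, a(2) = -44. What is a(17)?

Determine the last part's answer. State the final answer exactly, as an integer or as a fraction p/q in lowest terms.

72960

Step 1: total draws C(15,3) = 455; favorable C(3,3) = 1; P = 1/455; answer 1/455
Step 2: R1 = 1/455; threaded value p + q = 456; m = 21; cross terms: (38*-16 - 40*-38)=912, (40*-1 - 32*-16)=472, (32*20 - 21*-1)=661, (21*-38 - 38*20)=-1558; twice the area = |487| = 487; area = 487/2; boundary points = 2 + 1 + 1 + 1 = 5; strictly interior points = area - boundary/2 + 1 = 242; answer 242
Step 3: R2 = 242; r = 4025; 4025 = 5^2 * 7 * 23; sigma = (1 + 5 + 25) * (1 + 7) * (1 + 23) = 31 * 8 * 24 = 5952; answer 5952
Step 4: R3 = 5952; w = -2; a(3) = -2*(-44) - 2*(-24) + 2*(-2) = 132; iterating: a(3)=132, a(4)=-224, a(5)=96, a(6)=520, a(7)=-1680, a(8)=2512, a(9)=-624, a(10)=-7136, a(11)=20544, a(12)=-28064, a(13)=768, a(14)=95680, a(15)=-249024, a(16)=308224, a(17)=72960; answer 72960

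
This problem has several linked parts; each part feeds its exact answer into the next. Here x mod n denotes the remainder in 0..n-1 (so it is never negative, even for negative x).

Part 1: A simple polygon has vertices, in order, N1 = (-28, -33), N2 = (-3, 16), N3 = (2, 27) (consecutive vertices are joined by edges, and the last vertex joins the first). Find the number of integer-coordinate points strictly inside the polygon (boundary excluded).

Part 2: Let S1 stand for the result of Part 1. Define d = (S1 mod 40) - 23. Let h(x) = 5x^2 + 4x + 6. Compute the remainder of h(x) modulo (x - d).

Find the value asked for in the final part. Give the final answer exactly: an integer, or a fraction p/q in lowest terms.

Part 1: cross terms: (-28*16 - -3*-33)=-547, (-3*27 - 2*16)=-113, (2*-33 - -28*27)=690; twice the area = |30| = 30; area = 15; boundary points = 1 + 1 + 30 = 32; strictly interior points = area - boundary/2 + 1 = 0; answer 0
Part 2: S1 = 0; d = -23; remainder = value at the root: 5*(-23)^2 + 4*(-23)^1 + 6 = (2645) + (-92) + (6) = 2559; answer 2559

2559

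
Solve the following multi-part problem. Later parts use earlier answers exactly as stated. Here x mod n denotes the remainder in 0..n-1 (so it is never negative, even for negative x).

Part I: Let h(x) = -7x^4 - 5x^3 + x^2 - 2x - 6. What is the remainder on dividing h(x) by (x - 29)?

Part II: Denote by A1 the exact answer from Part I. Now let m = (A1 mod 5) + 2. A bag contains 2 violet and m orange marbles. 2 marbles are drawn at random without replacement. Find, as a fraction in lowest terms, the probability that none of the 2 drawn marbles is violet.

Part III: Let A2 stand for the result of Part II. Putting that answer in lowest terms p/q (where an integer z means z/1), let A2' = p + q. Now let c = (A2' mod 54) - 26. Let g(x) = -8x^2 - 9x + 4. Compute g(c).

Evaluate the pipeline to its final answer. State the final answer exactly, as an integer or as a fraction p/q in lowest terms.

Part I: remainder = value at the root: -7*(29)^4 - 5*(29)^3 + 1*(29)^2 - 2*(29)^1 - 6 = (-4950967) + (-121945) + (841) + (-58) + (-6) = -5072135; answer -5072135
Part II: A1 = -5072135; m = 2; total draws C(4,2) = 6; favorable C(2,2) = 1; P = 1/6; answer 1/6
Part III: A2 = 1/6; threaded value p + q = 7; c = -19; -8*(-19)^2 - 9*(-19)^1 + 4 = (-2888) + (171) + (4) = -2713; answer -2713

-2713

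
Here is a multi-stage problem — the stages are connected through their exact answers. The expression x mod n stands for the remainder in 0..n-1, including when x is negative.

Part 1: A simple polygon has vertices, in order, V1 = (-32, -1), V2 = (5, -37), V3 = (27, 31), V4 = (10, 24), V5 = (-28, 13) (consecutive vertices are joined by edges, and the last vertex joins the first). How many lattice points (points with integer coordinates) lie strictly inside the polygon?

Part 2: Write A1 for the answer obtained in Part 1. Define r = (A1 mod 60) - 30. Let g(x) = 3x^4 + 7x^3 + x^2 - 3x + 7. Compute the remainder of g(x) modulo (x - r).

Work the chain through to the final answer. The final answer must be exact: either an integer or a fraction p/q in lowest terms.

53335

Part 1: cross terms: (-32*-37 - 5*-1)=1189, (5*31 - 27*-37)=1154, (27*24 - 10*31)=338, (10*13 - -28*24)=802, (-28*-1 - -32*13)=444; twice the area = |3927| = 3927; area = 3927/2; boundary points = 1 + 2 + 1 + 1 + 2 = 7; strictly interior points = area - boundary/2 + 1 = 1961; answer 1961
Part 2: A1 = 1961; r = 11; remainder = value at the root: 3*(11)^4 + 7*(11)^3 + 1*(11)^2 - 3*(11)^1 + 7 = (43923) + (9317) + (121) + (-33) + (7) = 53335; answer 53335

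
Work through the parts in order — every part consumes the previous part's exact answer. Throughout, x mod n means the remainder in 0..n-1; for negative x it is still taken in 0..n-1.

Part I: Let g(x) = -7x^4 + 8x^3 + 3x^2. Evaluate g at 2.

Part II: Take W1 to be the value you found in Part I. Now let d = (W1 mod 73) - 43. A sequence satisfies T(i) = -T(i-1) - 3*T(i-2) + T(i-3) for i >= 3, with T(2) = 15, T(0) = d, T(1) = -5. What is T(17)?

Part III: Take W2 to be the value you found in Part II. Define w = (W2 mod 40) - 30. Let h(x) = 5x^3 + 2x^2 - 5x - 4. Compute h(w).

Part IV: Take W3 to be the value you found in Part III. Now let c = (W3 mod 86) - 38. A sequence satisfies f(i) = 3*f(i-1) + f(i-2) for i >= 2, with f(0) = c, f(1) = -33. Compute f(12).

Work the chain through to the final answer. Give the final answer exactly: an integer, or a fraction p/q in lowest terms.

Part I: -7*(2)^4 + 8*(2)^3 + 3*(2)^2 = (-112) + (64) + (12) = -36; answer -36
Part II: W1 = -36; d = -6; T(3) = -1*(15) - 3*(-5) + 1*(-6) = -6; iterating: T(3)=-6, T(4)=-44, T(5)=77, T(6)=49, T(7)=-324, T(8)=254, T(9)=767, T(10)=-1853, T(11)=-194, T(12)=6520, T(13)=-7791, T(14)=-11963, T(15)=41856, T(16)=-13758, T(17)=-123773; answer -123773
Part III: W2 = -123773; w = -3; 5*(-3)^3 + 2*(-3)^2 - 5*(-3)^1 - 4 = (-135) + (18) + (15) + (-4) = -106; answer -106
Part IV: W3 = -106; c = 28; f(2) = 3*(-33) + 1*(28) = -71; iterating: f(2)=-71, f(3)=-246, f(4)=-809, f(5)=-2673, f(6)=-8828, f(7)=-29157, f(8)=-96299, f(9)=-318054, f(10)=-1050461, f(11)=-3469437, f(12)=-11458772; answer -11458772

-11458772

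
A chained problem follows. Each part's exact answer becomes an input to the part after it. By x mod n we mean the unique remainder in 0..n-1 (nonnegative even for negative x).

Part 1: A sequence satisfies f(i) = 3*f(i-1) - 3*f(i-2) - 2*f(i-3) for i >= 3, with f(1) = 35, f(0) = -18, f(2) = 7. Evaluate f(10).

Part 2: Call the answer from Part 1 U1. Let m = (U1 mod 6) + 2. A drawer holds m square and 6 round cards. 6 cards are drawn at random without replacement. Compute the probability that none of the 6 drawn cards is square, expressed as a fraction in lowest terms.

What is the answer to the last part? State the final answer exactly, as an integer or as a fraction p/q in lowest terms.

1/1716

Part 1: f(3) = 3*(7) - 3*(35) - 2*(-18) = -48; iterating: f(3)=-48, f(4)=-235, f(5)=-575, f(6)=-924, f(7)=-577, f(8)=2191, f(9)=10152, f(10)=25037; answer 25037
Part 2: U1 = 25037; m = 7; total draws C(13,6) = 1716; favorable C(6,6) = 1; P = 1/1716; answer 1/1716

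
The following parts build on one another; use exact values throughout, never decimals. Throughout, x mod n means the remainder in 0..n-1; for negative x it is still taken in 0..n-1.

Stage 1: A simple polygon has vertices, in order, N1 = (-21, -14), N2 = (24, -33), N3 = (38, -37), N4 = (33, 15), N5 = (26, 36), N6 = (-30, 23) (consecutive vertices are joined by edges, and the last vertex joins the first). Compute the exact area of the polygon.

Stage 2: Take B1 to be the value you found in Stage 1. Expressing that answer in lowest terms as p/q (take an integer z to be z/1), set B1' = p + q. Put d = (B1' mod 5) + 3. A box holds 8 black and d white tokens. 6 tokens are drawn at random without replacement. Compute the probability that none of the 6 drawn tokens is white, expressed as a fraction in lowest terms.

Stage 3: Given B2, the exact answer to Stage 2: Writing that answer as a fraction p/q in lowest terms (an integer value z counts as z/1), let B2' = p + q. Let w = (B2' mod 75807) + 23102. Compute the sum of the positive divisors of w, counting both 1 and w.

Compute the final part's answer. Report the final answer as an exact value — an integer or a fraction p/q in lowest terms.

47088

Stage 1: cross terms: (-21*-33 - 24*-14)=1029, (24*-37 - 38*-33)=366, (38*15 - 33*-37)=1791, (33*36 - 26*15)=798, (26*23 - -30*36)=1678, (-30*-14 - -21*23)=903; twice the area = |6565| = 6565; area = 6565/2; answer 6565/2
Stage 2: B1 = 6565/2; threaded value p + q = 6567; d = 5; total draws C(13,6) = 1716; favorable C(8,6) = 28; P = 7/429; answer 7/429
Stage 3: B2 = 7/429; threaded value p + q = 436; w = 23538; 23538 = 2 * 3 * 3923; sigma = (1 + 2) * (1 + 3) * (1 + 3923) = 3 * 4 * 3924 = 47088; answer 47088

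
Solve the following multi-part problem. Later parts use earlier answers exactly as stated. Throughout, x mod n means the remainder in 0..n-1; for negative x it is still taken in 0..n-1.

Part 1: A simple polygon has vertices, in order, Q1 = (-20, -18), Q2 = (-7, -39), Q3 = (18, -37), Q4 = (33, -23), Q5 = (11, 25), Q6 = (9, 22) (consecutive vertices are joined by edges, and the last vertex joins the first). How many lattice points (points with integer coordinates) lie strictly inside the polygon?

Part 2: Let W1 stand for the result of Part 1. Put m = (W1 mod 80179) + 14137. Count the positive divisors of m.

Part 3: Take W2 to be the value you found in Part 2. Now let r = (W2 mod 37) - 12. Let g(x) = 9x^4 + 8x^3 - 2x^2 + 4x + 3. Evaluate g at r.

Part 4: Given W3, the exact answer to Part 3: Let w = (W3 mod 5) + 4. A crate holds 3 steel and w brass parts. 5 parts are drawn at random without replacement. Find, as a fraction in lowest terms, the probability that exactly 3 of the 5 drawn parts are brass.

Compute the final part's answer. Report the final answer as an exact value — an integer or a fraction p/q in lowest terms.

Part 1: cross terms: (-20*-39 - -7*-18)=654, (-7*-37 - 18*-39)=961, (18*-23 - 33*-37)=807, (33*25 - 11*-23)=1078, (11*22 - 9*25)=17, (9*-18 - -20*22)=278; twice the area = |3795| = 3795; area = 3795/2; boundary points = 1 + 1 + 1 + 2 + 1 + 1 = 7; strictly interior points = area - boundary/2 + 1 = 1895; answer 1895
Part 2: W1 = 1895; m = 16032; 16032 = 2^5 * 3 * 167; number of divisors = (5+1) * (1+1) * (1+1) = 24; answer 24
Part 3: W2 = 24; r = 12; 9*(12)^4 + 8*(12)^3 - 2*(12)^2 + 4*(12)^1 + 3 = (186624) + (13824) + (-288) + (48) + (3) = 200211; answer 200211
Part 4: W3 = 200211; w = 5; total draws C(8,5) = 56; favorable C(5,3)*C(3,2) = 30; P = 15/28; answer 15/28

15/28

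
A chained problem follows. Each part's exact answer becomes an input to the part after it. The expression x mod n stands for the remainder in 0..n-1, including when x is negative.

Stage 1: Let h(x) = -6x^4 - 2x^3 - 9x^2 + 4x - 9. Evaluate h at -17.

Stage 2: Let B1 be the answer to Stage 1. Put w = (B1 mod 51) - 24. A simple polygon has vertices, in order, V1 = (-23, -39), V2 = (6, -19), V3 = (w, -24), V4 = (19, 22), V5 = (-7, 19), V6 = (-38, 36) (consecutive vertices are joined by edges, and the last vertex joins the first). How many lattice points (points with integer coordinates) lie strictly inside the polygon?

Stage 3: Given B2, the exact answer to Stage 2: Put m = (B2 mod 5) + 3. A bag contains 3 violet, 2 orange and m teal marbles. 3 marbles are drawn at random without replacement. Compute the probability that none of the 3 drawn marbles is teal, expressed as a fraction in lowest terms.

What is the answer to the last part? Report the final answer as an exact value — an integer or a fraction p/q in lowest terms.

Stage 1: -6*(-17)^4 - 2*(-17)^3 - 9*(-17)^2 + 4*(-17)^1 - 9 = (-501126) + (9826) + (-2601) + (-68) + (-9) = -493978; answer -493978
Stage 2: B1 = -493978; w = -16; cross terms: (-23*-19 - 6*-39)=671, (6*-24 - -16*-19)=-448, (-16*22 - 19*-24)=104, (19*19 - -7*22)=515, (-7*36 - -38*19)=470, (-38*-39 - -23*36)=2310; twice the area = |3622| = 3622; area = 1811; boundary points = 1 + 1 + 1 + 1 + 1 + 15 = 20; strictly interior points = area - boundary/2 + 1 = 1802; answer 1802
Stage 3: B2 = 1802; m = 5; total draws C(10,3) = 120; favorable C(5,3) = 10; P = 1/12; answer 1/12

1/12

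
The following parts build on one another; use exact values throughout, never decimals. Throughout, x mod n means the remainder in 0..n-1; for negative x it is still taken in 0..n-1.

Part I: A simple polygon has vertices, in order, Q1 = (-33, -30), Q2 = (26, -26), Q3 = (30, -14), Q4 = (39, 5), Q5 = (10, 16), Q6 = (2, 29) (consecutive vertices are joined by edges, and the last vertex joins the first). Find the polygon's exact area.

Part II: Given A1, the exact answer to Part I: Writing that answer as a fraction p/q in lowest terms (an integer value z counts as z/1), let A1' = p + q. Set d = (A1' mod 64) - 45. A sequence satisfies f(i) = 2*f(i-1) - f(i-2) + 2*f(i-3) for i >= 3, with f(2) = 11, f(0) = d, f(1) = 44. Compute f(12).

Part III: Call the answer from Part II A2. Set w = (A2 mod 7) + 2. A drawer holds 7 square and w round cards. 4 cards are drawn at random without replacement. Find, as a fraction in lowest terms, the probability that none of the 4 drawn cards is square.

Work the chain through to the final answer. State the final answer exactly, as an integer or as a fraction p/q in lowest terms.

Part I: cross terms: (-33*-26 - 26*-30)=1638, (26*-14 - 30*-26)=416, (30*5 - 39*-14)=696, (39*16 - 10*5)=574, (10*29 - 2*16)=258, (2*-30 - -33*29)=897; twice the area = |4479| = 4479; area = 4479/2; answer 4479/2
Part II: A1 = 4479/2; threaded value p + q = 4481; d = -44; f(3) = 2*(11) - 1*(44) + 2*(-44) = -110; iterating: f(3)=-110, f(4)=-143, f(5)=-154, f(6)=-385, f(7)=-902, f(8)=-1727, f(9)=-3322, f(10)=-6721, f(11)=-13574, f(12)=-27071; answer -27071
Part III: A2 = -27071; w = 7; total draws C(14,4) = 1001; favorable C(7,4) = 35; P = 5/143; answer 5/143

5/143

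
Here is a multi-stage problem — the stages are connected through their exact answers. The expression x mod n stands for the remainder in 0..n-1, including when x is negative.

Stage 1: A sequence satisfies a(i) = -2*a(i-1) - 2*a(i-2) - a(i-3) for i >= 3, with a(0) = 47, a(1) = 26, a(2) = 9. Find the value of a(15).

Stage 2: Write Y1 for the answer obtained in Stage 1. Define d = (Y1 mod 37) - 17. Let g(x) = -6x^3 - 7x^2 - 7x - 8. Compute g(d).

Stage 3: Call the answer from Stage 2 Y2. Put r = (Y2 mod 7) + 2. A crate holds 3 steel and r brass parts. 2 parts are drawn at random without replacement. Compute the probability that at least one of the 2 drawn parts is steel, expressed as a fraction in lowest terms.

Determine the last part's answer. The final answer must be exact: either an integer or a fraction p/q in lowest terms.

27/55

Stage 1: a(3) = -2*(9) - 2*(26) - 1*(47) = -117; iterating: a(3)=-117, a(4)=190, a(5)=-155, a(6)=47, a(7)=26, a(8)=9, a(9)=-117, a(10)=190, a(11)=-155, a(12)=47, a(13)=26, a(14)=9, a(15)=-117; answer -117
Stage 2: Y1 = -117; d = 14; -6*(14)^3 - 7*(14)^2 - 7*(14)^1 - 8 = (-16464) + (-1372) + (-98) + (-8) = -17942; answer -17942
Stage 3: Y2 = -17942; r = 8; total draws C(11,2) = 55; complement C(8,2) = 28; favorable 55 - 28 = 27; P = 27/55; answer 27/55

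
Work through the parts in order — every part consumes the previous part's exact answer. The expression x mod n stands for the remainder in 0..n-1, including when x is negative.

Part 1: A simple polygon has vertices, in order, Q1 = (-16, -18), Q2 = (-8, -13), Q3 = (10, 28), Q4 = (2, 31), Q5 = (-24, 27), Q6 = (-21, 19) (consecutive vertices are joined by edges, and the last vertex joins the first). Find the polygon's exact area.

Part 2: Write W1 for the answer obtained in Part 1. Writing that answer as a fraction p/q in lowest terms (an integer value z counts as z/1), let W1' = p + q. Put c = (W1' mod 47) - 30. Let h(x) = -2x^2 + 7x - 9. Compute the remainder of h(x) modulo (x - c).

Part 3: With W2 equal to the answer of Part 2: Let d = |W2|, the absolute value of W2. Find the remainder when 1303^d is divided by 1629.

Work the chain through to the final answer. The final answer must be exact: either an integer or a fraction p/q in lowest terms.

1384

Part 1: cross terms: (-16*-13 - -8*-18)=64, (-8*28 - 10*-13)=-94, (10*31 - 2*28)=254, (2*27 - -24*31)=798, (-24*19 - -21*27)=111, (-21*-18 - -16*19)=682; twice the area = |1815| = 1815; area = 1815/2; answer 1815/2
Part 2: W1 = 1815/2; threaded value p + q = 1817; c = 1; remainder = value at the root: -2*(1)^2 + 7*(1)^1 - 9 = (-2) + (7) + (-9) = -4; answer -4
Part 3: W2 = -4; d = 4; squarings mod 1629: 1303^1=1303, 1303^2=391, 1303^4=1384; 1303^4 = 1303^4 = 1384 (mod 1629); answer 1384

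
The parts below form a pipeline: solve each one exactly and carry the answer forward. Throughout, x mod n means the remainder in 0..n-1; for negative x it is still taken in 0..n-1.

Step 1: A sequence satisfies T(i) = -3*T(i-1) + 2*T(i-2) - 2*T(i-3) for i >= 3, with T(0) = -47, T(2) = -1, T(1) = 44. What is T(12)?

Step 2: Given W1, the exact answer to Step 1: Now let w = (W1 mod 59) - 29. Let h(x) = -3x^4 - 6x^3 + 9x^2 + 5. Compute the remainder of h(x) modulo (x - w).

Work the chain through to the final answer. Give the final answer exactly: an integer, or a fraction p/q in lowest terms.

-1470295

Step 1: T(3) = -3*(-1) + 2*(44) - 2*(-47) = 185; iterating: T(3)=185, T(4)=-645, T(5)=2307, T(6)=-8581, T(7)=31647, T(8)=-116717, T(9)=430607, T(10)=-1588549, T(11)=5860295, T(12)=-21619197; answer -21619197
Step 2: W1 = -21619197; w = 26; remainder = value at the root: -3*(26)^4 - 6*(26)^3 + 9*(26)^2 + 5 = (-1370928) + (-105456) + (6084) + (5) = -1470295; answer -1470295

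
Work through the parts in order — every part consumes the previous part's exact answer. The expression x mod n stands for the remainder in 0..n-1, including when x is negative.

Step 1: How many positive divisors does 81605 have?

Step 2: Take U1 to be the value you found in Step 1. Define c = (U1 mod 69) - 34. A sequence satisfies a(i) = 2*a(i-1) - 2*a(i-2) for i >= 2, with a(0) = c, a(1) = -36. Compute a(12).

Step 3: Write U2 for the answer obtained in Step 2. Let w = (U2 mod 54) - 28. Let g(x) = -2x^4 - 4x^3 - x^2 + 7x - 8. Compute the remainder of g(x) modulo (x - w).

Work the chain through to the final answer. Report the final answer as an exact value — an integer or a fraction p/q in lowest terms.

-147608

Step 1: 81605 = 5 * 19 * 859; number of divisors = (1+1) * (1+1) * (1+1) = 8; answer 8
Step 2: U1 = 8; c = -26; a(2) = 2*(-36) - 2*(-26) = -20; iterating: a(2)=-20, a(3)=32, a(4)=104, a(5)=144, a(6)=80, a(7)=-128, a(8)=-416, a(9)=-576, a(10)=-320, a(11)=512, a(12)=1664; answer 1664
Step 3: U2 = 1664; w = 16; remainder = value at the root: -2*(16)^4 - 4*(16)^3 - 1*(16)^2 + 7*(16)^1 - 8 = (-131072) + (-16384) + (-256) + (112) + (-8) = -147608; answer -147608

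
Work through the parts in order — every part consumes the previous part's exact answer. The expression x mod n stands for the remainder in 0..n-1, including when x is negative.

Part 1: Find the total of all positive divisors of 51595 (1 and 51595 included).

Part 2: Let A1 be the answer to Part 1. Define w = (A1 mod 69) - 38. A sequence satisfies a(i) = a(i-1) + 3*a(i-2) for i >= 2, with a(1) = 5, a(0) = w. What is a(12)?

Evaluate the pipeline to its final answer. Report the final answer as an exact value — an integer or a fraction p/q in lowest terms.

87143

Part 1: 51595 = 5 * 17 * 607; sigma = (1 + 5) * (1 + 17) * (1 + 607) = 6 * 18 * 608 = 65664; answer 65664
Part 2: A1 = 65664; w = 7; a(2) = 1*(5) + 3*(7) = 26; iterating: a(2)=26, a(3)=41, a(4)=119, a(5)=242, a(6)=599, a(7)=1325, a(8)=3122, a(9)=7097, a(10)=16463, a(11)=37754, a(12)=87143; answer 87143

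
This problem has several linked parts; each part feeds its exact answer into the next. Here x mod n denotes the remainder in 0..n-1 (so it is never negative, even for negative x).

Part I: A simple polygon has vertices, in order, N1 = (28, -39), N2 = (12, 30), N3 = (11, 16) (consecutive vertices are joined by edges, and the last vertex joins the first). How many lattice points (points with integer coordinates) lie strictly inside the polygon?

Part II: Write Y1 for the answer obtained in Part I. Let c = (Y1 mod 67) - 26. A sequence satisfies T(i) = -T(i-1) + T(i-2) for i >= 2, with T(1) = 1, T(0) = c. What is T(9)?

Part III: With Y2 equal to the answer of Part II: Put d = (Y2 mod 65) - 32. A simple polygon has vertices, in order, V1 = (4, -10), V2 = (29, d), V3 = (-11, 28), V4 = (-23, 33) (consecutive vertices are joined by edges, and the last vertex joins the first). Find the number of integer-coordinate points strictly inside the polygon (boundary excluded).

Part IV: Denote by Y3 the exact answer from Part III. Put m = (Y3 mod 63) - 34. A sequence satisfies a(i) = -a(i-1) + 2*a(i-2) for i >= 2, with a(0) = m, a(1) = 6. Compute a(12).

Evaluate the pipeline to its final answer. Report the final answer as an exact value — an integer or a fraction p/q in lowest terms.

Part I: cross terms: (28*30 - 12*-39)=1308, (12*16 - 11*30)=-138, (11*-39 - 28*16)=-877; twice the area = |293| = 293; area = 293/2; boundary points = 1 + 1 + 1 = 3; strictly interior points = area - boundary/2 + 1 = 146; answer 146
Part II: Y1 = 146; c = -14; T(2) = -1*(1) + 1*(-14) = -15; iterating: T(2)=-15, T(3)=16, T(4)=-31, T(5)=47, T(6)=-78, T(7)=125, T(8)=-203, T(9)=328; answer 328
Part III: Y2 = 328; d = -29; cross terms: (4*-29 - 29*-10)=174, (29*28 - -11*-29)=493, (-11*33 - -23*28)=281, (-23*-10 - 4*33)=98; twice the area = |1046| = 1046; area = 523; boundary points = 1 + 1 + 1 + 1 = 4; strictly interior points = area - boundary/2 + 1 = 522; answer 522
Part IV: Y3 = 522; m = -16; a(2) = -1*(6) + 2*(-16) = -38; iterating: a(2)=-38, a(3)=50, a(4)=-126, a(5)=226, a(6)=-478, a(7)=930, a(8)=-1886, a(9)=3746, a(10)=-7518, a(11)=15010, a(12)=-30046; answer -30046

-30046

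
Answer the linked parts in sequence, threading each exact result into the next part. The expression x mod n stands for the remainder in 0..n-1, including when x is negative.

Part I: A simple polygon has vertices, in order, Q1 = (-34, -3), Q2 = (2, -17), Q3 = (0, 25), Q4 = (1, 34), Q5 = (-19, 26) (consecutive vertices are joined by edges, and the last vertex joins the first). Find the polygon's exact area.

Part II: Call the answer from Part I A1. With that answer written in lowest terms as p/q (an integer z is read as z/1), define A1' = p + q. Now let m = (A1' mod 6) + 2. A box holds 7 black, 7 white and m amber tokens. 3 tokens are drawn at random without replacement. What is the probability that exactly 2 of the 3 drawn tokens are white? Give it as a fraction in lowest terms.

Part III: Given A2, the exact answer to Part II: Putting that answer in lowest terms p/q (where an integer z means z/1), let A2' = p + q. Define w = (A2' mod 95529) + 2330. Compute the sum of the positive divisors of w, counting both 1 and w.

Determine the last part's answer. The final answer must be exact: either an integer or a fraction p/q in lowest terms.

3840

Part I: cross terms: (-34*-17 - 2*-3)=584, (2*25 - 0*-17)=50, (0*34 - 1*25)=-25, (1*26 - -19*34)=672, (-19*-3 - -34*26)=941; twice the area = |2222| = 2222; area = 1111; answer 1111
Part II: A1 = 1111; threaded value p + q = 1112; m = 4; total draws C(18,3) = 816; favorable C(7,2)*C(11,1) = 231; P = 77/272; answer 77/272
Part III: A2 = 77/272; threaded value p + q = 349; w = 2679; 2679 = 3 * 19 * 47; sigma = (1 + 3) * (1 + 19) * (1 + 47) = 4 * 20 * 48 = 3840; answer 3840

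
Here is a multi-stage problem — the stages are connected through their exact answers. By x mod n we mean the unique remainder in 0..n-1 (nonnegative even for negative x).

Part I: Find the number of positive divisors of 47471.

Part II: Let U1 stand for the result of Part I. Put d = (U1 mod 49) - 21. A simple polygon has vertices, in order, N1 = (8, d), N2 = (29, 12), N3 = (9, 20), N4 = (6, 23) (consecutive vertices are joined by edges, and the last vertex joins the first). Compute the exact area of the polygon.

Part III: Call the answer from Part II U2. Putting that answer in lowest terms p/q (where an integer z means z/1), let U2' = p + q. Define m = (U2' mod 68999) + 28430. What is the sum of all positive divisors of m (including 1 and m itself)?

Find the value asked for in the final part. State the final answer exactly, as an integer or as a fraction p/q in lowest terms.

43296

Part I: 47471 = 37 * 1283; number of divisors = (1+1) * (1+1) = 4; answer 4
Part II: U1 = 4; d = -17; cross terms: (8*12 - 29*-17)=589, (29*20 - 9*12)=472, (9*23 - 6*20)=87, (6*-17 - 8*23)=-286; twice the area = |862| = 862; area = 431; answer 431
Part III: U2 = 431; threaded value p + q = 432; m = 28862; 28862 = 2 * 14431; sigma = (1 + 2) * (1 + 14431) = 3 * 14432 = 43296; answer 43296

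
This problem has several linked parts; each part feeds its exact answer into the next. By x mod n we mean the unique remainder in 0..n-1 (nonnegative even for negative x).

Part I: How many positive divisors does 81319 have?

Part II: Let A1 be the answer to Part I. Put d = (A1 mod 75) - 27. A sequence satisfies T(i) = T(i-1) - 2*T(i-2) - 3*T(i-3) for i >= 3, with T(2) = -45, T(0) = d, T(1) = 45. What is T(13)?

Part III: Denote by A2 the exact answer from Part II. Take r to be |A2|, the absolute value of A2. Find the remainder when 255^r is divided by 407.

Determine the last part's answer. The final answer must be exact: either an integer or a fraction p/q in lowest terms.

Part I: 81319 = 7 * 11617; number of divisors = (1+1) * (1+1) = 4; answer 4
Part II: A1 = 4; d = -23; T(3) = 1*(-45) - 2*(45) - 3*(-23) = -66; iterating: T(3)=-66, T(4)=-111, T(5)=156, T(6)=576, T(7)=597, T(8)=-1023, T(9)=-3945, T(10)=-3690, T(11)=7269, T(12)=26484, T(13)=23016; answer 23016
Part III: A2 = 23016; r = 23016; squarings mod 407: 255^1=255, 255^2=312, 255^4=71, 255^8=157, 255^16=229, 255^32=345, 255^64=181, 255^128=201, 255^256=108, 255^512=268, 255^1024=192, 255^2048=234, 255^4096=218, 255^8192=312, 255^16384=71; 255^23016 = 255^8 * 255^32 * 255^64 * 255^128 * 255^256 * 255^2048 * 255^4096 * 255^16384 = 306 (mod 407); answer 306

306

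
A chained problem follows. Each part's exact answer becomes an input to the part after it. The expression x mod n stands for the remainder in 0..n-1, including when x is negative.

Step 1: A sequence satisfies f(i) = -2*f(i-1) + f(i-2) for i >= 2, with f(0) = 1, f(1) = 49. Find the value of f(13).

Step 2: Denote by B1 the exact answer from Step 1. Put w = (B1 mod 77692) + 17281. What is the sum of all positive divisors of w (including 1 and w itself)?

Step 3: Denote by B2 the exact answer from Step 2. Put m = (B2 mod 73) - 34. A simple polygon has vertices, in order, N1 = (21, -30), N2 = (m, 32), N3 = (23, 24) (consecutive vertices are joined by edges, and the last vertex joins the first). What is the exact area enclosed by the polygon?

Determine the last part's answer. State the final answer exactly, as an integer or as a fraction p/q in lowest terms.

548

Step 1: f(2) = -2*(49) + 1*(1) = -97; iterating: f(2)=-97, f(3)=243, f(4)=-583, f(5)=1409, f(6)=-3401, f(7)=8211, f(8)=-19823, f(9)=47857, f(10)=-115537, f(11)=278931, f(12)=-673399, f(13)=1625729; answer 1625729
Step 2: B1 = 1625729; w = 89170; 89170 = 2 * 5 * 37 * 241; sigma = (1 + 2) * (1 + 5) * (1 + 37) * (1 + 241) = 3 * 6 * 38 * 242 = 165528; answer 165528
Step 3: B2 = 165528; m = 3; cross terms: (21*32 - 3*-30)=762, (3*24 - 23*32)=-664, (23*-30 - 21*24)=-1194; twice the area = |-1096| = 1096; area = 548; answer 548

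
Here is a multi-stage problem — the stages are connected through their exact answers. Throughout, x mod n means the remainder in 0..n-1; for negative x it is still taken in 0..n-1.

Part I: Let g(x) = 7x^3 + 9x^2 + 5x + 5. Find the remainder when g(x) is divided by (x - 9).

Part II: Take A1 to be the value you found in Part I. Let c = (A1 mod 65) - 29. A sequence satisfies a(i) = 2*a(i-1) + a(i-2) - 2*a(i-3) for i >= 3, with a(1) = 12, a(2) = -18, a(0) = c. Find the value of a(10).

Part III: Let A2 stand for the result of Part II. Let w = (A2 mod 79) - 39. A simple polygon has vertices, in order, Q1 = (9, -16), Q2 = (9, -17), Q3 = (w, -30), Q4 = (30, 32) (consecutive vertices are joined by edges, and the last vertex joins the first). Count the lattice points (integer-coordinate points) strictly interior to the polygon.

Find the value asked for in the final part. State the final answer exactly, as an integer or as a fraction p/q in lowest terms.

267

Part I: remainder = value at the root: 7*(9)^3 + 9*(9)^2 + 5*(9)^1 + 5 = (5103) + (729) + (45) + (5) = 5882; answer 5882
Part II: A1 = 5882; c = 3; a(3) = 2*(-18) + 1*(12) - 2*(3) = -30; iterating: a(3)=-30, a(4)=-102, a(5)=-198, a(6)=-438, a(7)=-870, a(8)=-1782, a(9)=-3558, a(10)=-7158; answer -7158
Part III: A2 = -7158; w = -8; cross terms: (9*-17 - 9*-16)=-9, (9*-30 - -8*-17)=-406, (-8*32 - 30*-30)=644, (30*-16 - 9*32)=-768; twice the area = |-539| = 539; area = 539/2; boundary points = 1 + 1 + 2 + 3 = 7; strictly interior points = area - boundary/2 + 1 = 267; answer 267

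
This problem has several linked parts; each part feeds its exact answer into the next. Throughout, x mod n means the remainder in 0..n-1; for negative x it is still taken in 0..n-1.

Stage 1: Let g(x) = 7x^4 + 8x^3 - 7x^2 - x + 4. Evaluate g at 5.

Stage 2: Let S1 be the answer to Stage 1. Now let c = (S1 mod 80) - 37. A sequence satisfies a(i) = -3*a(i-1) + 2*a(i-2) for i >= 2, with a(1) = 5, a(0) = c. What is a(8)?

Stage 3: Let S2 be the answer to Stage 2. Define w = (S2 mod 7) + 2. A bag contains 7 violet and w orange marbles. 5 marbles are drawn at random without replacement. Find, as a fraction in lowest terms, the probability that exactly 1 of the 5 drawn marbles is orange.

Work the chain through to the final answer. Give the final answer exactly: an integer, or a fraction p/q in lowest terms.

5/9

Stage 1: 7*(5)^4 + 8*(5)^3 - 7*(5)^2 - 1*(5)^1 + 4 = (4375) + (1000) + (-175) + (-5) + (4) = 5199; answer 5199
Stage 2: S1 = 5199; c = 42; a(2) = -3*(5) + 2*(42) = 69; iterating: a(2)=69, a(3)=-197, a(4)=729, a(5)=-2581, a(6)=9201, a(7)=-32765, a(8)=116697; answer 116697
Stage 3: S2 = 116697; w = 2; total draws C(9,5) = 126; favorable C(2,1)*C(7,4) = 70; P = 5/9; answer 5/9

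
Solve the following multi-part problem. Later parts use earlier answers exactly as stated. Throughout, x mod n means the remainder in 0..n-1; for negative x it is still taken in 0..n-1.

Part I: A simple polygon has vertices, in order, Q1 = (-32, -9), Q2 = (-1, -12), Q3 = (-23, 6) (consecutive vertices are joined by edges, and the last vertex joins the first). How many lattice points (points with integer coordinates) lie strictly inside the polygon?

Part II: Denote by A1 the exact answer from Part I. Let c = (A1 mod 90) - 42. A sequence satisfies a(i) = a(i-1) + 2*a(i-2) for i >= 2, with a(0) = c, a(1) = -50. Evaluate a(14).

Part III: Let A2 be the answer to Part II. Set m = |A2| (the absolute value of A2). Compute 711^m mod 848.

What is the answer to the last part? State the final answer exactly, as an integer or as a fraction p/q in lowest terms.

449

Part I: cross terms: (-32*-12 - -1*-9)=375, (-1*6 - -23*-12)=-282, (-23*-9 - -32*6)=399; twice the area = |492| = 492; area = 246; boundary points = 1 + 2 + 3 = 6; strictly interior points = area - boundary/2 + 1 = 244; answer 244
Part II: A1 = 244; c = 22; a(2) = 1*(-50) + 2*(22) = -6; iterating: a(2)=-6, a(3)=-106, a(4)=-118, a(5)=-330, a(6)=-566, a(7)=-1226, a(8)=-2358, a(9)=-4810, a(10)=-9526, a(11)=-19146, a(12)=-38198, a(13)=-76490, a(14)=-152886; answer -152886
Part III: A2 = -152886; m = 152886; squarings mod 848: 711^1=711, 711^2=113, 711^4=49, 711^8=705, 711^16=97, 711^32=81, 711^64=625, 711^128=545, 711^256=225, 711^512=593, 711^1024=577, 711^2048=513, 711^4096=289, 711^8192=417, 711^16384=49, 711^32768=705, 711^65536=97, 711^131072=81; 711^152886 = 711^2 * 711^4 * 711^16 * 711^32 * 711^256 * 711^1024 * 711^4096 * 711^16384 * 711^131072 = 449 (mod 848); answer 449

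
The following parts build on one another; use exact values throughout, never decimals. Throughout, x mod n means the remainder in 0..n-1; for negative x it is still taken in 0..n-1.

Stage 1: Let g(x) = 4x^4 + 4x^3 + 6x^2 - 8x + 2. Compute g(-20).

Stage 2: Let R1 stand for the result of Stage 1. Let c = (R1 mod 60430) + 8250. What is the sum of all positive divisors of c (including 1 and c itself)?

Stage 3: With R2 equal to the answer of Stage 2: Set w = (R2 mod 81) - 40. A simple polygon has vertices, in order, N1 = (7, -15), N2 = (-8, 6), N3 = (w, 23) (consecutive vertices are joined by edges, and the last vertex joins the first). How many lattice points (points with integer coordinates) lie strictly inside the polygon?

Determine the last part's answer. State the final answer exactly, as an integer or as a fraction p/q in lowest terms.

Stage 1: 4*(-20)^4 + 4*(-20)^3 + 6*(-20)^2 - 8*(-20)^1 + 2 = (640000) + (-32000) + (2400) + (160) + (2) = 610562; answer 610562
Stage 2: R1 = 610562; c = 14512; 14512 = 2^4 * 907; sigma = (1 + 2 + 4 + 8 + 16) * (1 + 907) = 31 * 908 = 28148; answer 28148
Stage 3: R2 = 28148; w = 1; cross terms: (7*6 - -8*-15)=-78, (-8*23 - 1*6)=-190, (1*-15 - 7*23)=-176; twice the area = |-444| = 444; area = 222; boundary points = 3 + 1 + 2 = 6; strictly interior points = area - boundary/2 + 1 = 220; answer 220

220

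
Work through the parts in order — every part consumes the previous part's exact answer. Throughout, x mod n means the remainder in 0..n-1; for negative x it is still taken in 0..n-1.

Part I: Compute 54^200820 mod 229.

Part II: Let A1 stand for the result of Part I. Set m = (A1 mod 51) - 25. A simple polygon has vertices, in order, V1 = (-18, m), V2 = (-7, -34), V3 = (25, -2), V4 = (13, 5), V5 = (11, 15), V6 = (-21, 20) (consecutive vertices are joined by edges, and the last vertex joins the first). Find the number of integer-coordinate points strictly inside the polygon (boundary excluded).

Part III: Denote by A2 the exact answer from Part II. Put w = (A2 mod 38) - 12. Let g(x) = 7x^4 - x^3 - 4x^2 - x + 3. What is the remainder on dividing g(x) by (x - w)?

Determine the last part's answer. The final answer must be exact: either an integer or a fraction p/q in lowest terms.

Part I: squarings mod 229: 54^1=54, 54^2=168, 54^4=57, 54^8=43, 54^16=17, 54^32=60, 54^64=165, 54^128=203, 54^256=218, 54^512=121, 54^1024=214, 54^2048=225, 54^4096=16, 54^8192=27, 54^16384=42, 54^32768=161, 54^65536=44, 54^131072=104; 54^200820 = 54^4 * 54^16 * 54^32 * 54^64 * 54^4096 * 54^65536 * 54^131072 = 218 (mod 229); answer 218
Part II: A1 = 218; m = -11; cross terms: (-18*-34 - -7*-11)=535, (-7*-2 - 25*-34)=864, (25*5 - 13*-2)=151, (13*15 - 11*5)=140, (11*20 - -21*15)=535, (-21*-11 - -18*20)=591; twice the area = |2816| = 2816; area = 1408; boundary points = 1 + 32 + 1 + 2 + 1 + 1 = 38; strictly interior points = area - boundary/2 + 1 = 1390; answer 1390
Part III: A2 = 1390; w = 10; remainder = value at the root: 7*(10)^4 - 1*(10)^3 - 4*(10)^2 - 1*(10)^1 + 3 = (70000) + (-1000) + (-400) + (-10) + (3) = 68593; answer 68593

68593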